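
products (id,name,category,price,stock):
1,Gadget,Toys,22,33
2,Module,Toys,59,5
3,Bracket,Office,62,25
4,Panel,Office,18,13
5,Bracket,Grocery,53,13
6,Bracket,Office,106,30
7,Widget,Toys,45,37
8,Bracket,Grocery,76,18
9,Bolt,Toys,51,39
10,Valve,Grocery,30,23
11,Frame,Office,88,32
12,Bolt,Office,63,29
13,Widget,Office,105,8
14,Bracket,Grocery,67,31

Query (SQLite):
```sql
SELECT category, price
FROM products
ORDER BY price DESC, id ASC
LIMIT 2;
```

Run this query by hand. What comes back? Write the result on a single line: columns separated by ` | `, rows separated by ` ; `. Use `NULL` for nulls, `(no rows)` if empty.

Sort by price desc, tiebreak id asc: (106, id=6), (105, id=13), (88, id=11), (76, id=8), (67, id=14) …. Take first 2.

Office | 106 ; Office | 105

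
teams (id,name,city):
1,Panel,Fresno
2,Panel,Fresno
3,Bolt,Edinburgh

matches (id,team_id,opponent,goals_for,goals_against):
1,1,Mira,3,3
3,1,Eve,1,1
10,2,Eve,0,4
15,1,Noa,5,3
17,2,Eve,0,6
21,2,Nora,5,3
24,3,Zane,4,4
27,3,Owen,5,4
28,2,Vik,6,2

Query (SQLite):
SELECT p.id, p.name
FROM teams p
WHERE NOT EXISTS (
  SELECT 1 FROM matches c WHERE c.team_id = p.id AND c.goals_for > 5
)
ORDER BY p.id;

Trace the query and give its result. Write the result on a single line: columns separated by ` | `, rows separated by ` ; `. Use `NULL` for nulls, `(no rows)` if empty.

1 | Panel ; 3 | Bolt

For each teams row, check whether any matches with matching team_id has goals_for > 5.
Keep rows where that is false.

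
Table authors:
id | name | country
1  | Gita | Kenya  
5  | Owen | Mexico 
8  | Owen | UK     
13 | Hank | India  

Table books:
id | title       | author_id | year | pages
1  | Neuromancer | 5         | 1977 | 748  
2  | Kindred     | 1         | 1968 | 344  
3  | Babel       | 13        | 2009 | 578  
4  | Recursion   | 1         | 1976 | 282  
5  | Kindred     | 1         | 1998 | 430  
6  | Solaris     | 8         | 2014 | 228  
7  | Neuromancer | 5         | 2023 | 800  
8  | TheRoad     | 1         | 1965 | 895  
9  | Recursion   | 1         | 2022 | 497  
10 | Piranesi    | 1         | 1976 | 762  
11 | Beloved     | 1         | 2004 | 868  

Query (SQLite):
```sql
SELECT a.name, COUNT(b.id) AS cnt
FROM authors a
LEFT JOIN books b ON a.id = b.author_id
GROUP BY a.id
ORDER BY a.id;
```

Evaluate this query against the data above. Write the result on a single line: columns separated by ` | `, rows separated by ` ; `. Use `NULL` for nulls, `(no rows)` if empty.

LEFT JOIN keeps every authors row; unmatched ones get NULL for books columns.
Group by authors.id and compute COUNT(b.id). COUNT(col) of an all-NULL group is 0.
  1: ids {2, 4, 5, 8, 9, 10, 11} → COUNT(b.id)=7
  5: ids {1, 7} → COUNT(b.id)=2
  8: ids {6} → COUNT(b.id)=1
  13: ids {3} → COUNT(b.id)=1

Gita | 7 ; Owen | 2 ; Owen | 1 ; Hank | 1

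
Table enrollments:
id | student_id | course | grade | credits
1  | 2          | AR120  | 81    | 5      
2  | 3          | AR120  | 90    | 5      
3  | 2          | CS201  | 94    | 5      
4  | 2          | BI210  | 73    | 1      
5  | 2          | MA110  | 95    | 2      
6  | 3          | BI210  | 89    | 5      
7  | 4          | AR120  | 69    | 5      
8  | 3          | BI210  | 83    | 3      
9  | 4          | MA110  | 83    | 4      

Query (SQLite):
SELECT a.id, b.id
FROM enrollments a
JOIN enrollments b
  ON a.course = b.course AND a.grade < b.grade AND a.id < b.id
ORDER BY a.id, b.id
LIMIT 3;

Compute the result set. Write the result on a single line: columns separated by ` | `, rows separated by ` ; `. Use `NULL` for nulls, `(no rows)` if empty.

1 | 2 ; 4 | 6 ; 4 | 8

Pairs (a,b) with same course, a.grade < b.grade, a.id < b.id.
course groups: AR120:{1,2,7} BI210:{4,6,8} CS201:{3} MA110:{5,9}
Ordered by (a.id, b.id); first 3.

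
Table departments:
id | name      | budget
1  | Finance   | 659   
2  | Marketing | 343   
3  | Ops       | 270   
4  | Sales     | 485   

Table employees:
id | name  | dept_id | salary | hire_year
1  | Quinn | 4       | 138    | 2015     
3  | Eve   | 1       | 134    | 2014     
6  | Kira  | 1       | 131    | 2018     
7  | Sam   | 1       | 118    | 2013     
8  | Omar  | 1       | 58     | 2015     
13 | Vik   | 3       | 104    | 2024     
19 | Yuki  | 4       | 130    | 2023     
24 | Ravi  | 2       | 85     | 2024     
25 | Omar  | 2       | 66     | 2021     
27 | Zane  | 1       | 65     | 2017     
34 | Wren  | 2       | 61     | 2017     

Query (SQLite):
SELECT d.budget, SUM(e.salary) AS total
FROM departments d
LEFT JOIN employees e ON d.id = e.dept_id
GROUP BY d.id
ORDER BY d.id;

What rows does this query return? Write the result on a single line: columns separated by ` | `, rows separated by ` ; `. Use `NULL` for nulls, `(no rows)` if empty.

LEFT JOIN keeps every departments row; unmatched ones get NULL for employees columns.
Group by departments.id and compute SUM(e.salary). SUM over an all-NULL group is NULL.
  1: ids {3, 6, 7, 8, 27} → SUM(e.salary)=506
  2: ids {24, 25, 34} → SUM(e.salary)=212
  3: ids {13} → SUM(e.salary)=104
  4: ids {1, 19} → SUM(e.salary)=268

659 | 506 ; 343 | 212 ; 270 | 104 ; 485 | 268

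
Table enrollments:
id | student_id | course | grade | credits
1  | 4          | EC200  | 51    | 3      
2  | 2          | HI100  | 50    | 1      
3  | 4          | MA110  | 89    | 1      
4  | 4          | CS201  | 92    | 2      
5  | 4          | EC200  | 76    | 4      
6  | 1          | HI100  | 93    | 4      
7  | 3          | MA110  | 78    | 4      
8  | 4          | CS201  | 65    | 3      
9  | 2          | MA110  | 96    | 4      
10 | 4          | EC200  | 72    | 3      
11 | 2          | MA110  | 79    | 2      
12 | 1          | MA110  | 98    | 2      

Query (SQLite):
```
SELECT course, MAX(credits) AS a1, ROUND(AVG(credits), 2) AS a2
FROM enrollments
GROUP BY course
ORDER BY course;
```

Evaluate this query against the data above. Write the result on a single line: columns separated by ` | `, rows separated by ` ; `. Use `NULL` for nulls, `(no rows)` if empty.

CS201 | 3 | 2.5 ; EC200 | 4 | 3.33 ; HI100 | 4 | 2.5 ; MA110 | 4 | 2.6

Group enrollments by course.
Per group compute: MAX(credits), ROUND(AVG(credits), 2).
  CS201: ids {4, 8} → MAX(credits)=3, ROUND(AVG(credits), 2)=2.5
  EC200: ids {1, 5, 10} → MAX(credits)=4, ROUND(AVG(credits), 2)=3.33
  HI100: ids {2, 6} → MAX(credits)=4, ROUND(AVG(credits), 2)=2.5
  MA110: ids {3, 7, 9, 11, 12} → MAX(credits)=4, ROUND(AVG(credits), 2)=2.6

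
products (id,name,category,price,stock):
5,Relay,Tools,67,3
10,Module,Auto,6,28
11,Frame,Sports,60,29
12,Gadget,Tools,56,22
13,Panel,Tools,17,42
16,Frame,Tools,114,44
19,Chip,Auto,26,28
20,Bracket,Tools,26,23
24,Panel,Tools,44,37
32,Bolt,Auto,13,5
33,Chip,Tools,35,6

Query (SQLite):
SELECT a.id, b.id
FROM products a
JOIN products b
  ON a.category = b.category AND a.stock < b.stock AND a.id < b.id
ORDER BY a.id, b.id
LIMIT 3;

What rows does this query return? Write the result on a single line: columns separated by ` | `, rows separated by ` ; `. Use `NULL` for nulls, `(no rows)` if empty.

Pairs (a,b) with same category, a.stock < b.stock, a.id < b.id.
category groups: Auto:{10,19,32} Sports:{11} Tools:{5,12,13,16,20,24,33}
Ordered by (a.id, b.id); first 3.

5 | 12 ; 5 | 13 ; 5 | 16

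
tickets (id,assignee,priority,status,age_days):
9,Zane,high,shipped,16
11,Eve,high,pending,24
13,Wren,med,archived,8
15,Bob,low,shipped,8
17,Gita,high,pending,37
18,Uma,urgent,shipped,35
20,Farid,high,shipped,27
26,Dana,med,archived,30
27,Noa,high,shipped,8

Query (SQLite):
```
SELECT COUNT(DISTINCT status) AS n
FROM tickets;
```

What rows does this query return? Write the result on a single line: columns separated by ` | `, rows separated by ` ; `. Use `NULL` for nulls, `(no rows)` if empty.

3

Count distinct non-NULL status values.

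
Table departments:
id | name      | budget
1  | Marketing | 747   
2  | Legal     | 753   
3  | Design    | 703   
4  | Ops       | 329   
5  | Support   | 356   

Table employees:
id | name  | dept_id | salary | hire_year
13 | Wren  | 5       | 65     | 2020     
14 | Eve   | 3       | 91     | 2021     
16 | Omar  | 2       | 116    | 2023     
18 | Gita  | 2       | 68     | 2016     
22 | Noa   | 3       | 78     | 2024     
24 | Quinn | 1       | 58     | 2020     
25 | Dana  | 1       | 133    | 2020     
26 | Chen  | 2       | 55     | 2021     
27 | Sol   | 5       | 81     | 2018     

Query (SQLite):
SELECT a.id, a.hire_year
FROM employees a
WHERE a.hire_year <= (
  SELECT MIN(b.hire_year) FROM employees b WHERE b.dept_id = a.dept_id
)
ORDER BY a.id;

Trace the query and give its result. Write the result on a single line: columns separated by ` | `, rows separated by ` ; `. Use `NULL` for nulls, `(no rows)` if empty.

For each employees row a, compute MIN(hire_year) over rows sharing a.dept_id.
Keep row a if a.hire_year <= that per-group MIN.
  dept_id=1: MIN(hire_year) = 2020
  dept_id=2: MIN(hire_year) = 2016
  dept_id=3: MIN(hire_year) = 2021
  dept_id=5: MIN(hire_year) = 2018

14 | 2021 ; 18 | 2016 ; 24 | 2020 ; 25 | 2020 ; 27 | 2018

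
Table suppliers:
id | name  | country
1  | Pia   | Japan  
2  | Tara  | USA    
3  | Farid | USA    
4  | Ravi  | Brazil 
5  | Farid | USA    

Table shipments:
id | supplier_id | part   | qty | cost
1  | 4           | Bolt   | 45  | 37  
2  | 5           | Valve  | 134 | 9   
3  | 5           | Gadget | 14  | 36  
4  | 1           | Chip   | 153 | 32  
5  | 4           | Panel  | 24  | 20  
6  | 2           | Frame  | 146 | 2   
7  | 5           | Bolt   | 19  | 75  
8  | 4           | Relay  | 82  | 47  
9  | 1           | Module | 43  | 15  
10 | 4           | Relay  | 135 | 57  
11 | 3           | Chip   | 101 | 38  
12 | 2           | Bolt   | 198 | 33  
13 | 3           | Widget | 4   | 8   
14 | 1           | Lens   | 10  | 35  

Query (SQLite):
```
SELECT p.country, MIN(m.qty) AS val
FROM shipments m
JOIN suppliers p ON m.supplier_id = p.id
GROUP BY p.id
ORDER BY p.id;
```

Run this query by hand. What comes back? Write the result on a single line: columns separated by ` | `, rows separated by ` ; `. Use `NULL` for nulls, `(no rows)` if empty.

Japan | 10 ; USA | 146 ; USA | 4 ; Brazil | 24 ; USA | 14

Join each shipments row to its suppliers via supplier_id.
Group joined rows by suppliers.id; compute MIN(m.qty) per group.
  1: ids {4, 9, 14} → MIN(m.qty)=10
  2: ids {6, 12} → MIN(m.qty)=146
  3: ids {11, 13} → MIN(m.qty)=4
  4: ids {1, 5, 8, 10} → MIN(m.qty)=24
  5: ids {2, 3, 7} → MIN(m.qty)=14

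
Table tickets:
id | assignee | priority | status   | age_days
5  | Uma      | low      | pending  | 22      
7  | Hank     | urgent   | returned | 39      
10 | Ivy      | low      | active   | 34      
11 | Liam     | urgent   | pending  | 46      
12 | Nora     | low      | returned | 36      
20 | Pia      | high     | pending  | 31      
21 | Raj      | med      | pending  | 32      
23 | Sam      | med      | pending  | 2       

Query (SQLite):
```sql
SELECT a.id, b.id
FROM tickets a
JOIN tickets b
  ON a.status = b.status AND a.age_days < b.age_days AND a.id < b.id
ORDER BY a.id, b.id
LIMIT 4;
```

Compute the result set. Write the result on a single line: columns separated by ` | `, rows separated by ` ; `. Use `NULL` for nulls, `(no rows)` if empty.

5 | 11 ; 5 | 20 ; 5 | 21 ; 20 | 21

Pairs (a,b) with same status, a.age_days < b.age_days, a.id < b.id.
status groups: active:{10} pending:{5,11,20,21,23} returned:{7,12}
Ordered by (a.id, b.id); first 4.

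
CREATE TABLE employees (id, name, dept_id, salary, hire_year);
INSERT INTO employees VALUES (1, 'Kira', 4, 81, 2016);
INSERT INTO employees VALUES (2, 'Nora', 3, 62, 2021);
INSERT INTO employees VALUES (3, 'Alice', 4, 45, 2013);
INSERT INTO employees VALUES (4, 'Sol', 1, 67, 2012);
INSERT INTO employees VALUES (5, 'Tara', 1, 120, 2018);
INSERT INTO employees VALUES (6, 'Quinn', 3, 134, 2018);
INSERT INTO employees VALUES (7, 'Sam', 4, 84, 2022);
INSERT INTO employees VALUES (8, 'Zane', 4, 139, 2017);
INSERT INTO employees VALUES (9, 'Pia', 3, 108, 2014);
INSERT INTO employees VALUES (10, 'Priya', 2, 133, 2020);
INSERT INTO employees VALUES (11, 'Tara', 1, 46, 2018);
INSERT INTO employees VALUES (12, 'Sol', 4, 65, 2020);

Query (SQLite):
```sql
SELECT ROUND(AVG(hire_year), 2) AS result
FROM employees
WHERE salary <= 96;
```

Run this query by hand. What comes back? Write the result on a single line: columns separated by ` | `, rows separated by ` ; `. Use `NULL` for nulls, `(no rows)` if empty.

2017.43

Rows where salary <= 96 → hire_year values: [2016, 2021, 2013, 2012, 2022, 2018, 2020].
AVG = 14122 / 7 (rounded to 2 dp).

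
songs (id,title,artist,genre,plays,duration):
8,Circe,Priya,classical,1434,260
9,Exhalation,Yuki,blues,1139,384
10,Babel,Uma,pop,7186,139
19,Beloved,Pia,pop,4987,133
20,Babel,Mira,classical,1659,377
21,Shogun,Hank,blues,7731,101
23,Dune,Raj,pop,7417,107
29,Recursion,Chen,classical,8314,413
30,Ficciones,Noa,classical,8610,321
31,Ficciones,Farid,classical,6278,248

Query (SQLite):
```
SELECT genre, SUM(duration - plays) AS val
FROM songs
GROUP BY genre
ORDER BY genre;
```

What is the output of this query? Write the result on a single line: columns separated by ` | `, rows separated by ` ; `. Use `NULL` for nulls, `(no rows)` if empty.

For each row compute duration - plays.
Group by genre; take SUM of the expression per group.
  blues: ids {9, 21} → SUM(duration - plays)=-8385
  classical: ids {8, 20, 29, 30, 31} → SUM(duration - plays)=-24676
  pop: ids {10, 19, 23} → SUM(duration - plays)=-19211

blues | -8385 ; classical | -24676 ; pop | -19211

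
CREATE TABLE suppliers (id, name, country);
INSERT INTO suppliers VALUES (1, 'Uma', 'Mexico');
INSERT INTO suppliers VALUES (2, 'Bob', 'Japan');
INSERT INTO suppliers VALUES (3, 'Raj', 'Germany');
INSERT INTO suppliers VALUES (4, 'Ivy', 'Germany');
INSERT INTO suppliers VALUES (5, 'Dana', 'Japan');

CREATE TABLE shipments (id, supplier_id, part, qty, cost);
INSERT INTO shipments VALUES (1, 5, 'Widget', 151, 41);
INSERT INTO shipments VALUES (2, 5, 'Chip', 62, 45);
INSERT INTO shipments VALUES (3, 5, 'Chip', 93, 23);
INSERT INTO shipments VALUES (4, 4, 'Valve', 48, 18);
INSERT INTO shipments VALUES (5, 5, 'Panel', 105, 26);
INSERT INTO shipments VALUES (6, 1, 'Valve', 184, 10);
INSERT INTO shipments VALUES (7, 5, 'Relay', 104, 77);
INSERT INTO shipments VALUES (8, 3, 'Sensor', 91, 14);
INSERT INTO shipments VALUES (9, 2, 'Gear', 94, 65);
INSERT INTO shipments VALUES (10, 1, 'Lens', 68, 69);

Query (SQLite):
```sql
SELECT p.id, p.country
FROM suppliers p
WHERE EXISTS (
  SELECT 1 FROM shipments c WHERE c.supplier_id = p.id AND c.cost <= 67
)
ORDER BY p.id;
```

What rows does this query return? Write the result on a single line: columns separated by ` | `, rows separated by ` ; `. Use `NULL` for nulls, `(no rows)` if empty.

For each suppliers row, check whether any shipments with matching supplier_id has cost <= 67.
Keep rows where that is true.

1 | Mexico ; 2 | Japan ; 3 | Germany ; 4 | Germany ; 5 | Japan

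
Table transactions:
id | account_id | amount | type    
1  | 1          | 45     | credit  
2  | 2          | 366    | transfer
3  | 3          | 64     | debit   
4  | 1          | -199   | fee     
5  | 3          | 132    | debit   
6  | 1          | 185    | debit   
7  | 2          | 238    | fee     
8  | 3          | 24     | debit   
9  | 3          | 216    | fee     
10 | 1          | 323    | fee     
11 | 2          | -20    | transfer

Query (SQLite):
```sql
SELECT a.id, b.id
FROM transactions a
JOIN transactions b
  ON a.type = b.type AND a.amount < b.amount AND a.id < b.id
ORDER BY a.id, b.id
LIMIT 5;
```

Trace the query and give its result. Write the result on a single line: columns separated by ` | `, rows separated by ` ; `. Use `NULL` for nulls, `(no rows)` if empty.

3 | 5 ; 3 | 6 ; 4 | 7 ; 4 | 9 ; 4 | 10

Pairs (a,b) with same type, a.amount < b.amount, a.id < b.id.
type groups: credit:{1} debit:{3,5,6,8} fee:{4,7,9,10} transfer:{2,11}
Ordered by (a.id, b.id); first 5.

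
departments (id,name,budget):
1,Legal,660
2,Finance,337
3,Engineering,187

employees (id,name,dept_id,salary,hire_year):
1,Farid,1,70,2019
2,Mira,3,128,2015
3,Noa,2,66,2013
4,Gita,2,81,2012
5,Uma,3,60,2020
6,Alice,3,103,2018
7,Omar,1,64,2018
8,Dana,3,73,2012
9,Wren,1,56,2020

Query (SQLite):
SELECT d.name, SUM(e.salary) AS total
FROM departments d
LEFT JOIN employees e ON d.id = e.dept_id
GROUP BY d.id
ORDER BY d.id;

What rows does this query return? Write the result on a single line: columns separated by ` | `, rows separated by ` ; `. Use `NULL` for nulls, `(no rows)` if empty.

LEFT JOIN keeps every departments row; unmatched ones get NULL for employees columns.
Group by departments.id and compute SUM(e.salary). SUM over an all-NULL group is NULL.
  1: ids {1, 7, 9} → SUM(e.salary)=190
  2: ids {3, 4} → SUM(e.salary)=147
  3: ids {2, 5, 6, 8} → SUM(e.salary)=364

Legal | 190 ; Finance | 147 ; Engineering | 364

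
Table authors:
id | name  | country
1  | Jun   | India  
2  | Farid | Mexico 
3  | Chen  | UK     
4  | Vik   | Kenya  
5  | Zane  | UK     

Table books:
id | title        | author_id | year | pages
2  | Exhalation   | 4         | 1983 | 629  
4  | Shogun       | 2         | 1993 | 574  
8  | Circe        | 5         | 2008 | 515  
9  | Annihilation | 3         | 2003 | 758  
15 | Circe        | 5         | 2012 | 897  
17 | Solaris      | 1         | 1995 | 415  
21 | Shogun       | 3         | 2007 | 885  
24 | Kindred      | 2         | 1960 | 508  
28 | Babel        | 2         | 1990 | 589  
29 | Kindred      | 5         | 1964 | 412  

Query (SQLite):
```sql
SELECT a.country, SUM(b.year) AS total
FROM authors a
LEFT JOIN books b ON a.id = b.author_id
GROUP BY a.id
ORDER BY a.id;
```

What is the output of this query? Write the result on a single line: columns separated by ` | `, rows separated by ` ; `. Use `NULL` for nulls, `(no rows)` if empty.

LEFT JOIN keeps every authors row; unmatched ones get NULL for books columns.
Group by authors.id and compute SUM(b.year). SUM over an all-NULL group is NULL.
  1: ids {17} → SUM(b.year)=1995
  2: ids {4, 24, 28} → SUM(b.year)=5943
  3: ids {9, 21} → SUM(b.year)=4010
  4: ids {2} → SUM(b.year)=1983
  5: ids {8, 15, 29} → SUM(b.year)=5984

India | 1995 ; Mexico | 5943 ; UK | 4010 ; Kenya | 1983 ; UK | 5984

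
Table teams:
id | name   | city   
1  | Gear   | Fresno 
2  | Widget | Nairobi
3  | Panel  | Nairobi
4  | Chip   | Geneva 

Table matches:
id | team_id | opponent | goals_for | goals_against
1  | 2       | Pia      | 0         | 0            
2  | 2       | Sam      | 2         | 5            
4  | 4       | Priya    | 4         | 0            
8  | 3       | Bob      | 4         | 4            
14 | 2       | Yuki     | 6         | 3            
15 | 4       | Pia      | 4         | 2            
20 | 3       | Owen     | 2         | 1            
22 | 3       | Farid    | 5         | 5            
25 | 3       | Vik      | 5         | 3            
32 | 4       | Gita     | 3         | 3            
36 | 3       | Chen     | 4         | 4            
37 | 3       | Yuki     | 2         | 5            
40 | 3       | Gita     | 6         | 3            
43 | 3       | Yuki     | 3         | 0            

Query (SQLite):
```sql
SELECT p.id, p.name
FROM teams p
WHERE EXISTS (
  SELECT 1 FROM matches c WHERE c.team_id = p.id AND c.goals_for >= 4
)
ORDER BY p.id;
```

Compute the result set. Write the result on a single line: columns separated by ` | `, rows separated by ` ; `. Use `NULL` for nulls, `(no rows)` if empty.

2 | Widget ; 3 | Panel ; 4 | Chip

For each teams row, check whether any matches with matching team_id has goals_for >= 4.
Keep rows where that is true.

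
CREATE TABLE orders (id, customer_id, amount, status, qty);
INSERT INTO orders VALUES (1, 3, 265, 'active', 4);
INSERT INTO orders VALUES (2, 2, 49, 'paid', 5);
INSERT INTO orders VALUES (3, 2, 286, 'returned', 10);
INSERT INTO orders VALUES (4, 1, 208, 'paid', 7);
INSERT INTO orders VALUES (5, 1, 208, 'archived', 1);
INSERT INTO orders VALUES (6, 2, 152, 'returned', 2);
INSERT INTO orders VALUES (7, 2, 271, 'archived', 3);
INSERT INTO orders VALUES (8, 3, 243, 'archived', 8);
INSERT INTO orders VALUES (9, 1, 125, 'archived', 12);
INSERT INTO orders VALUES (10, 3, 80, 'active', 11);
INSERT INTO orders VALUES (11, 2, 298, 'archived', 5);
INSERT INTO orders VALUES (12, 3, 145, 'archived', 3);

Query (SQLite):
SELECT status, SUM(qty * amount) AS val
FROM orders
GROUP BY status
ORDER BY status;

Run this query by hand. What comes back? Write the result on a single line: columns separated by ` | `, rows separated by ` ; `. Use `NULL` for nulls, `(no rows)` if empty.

active | 1940 ; archived | 6390 ; paid | 1701 ; returned | 3164

For each row compute qty * amount.
Group by status; take SUM of the expression per group.
  active: ids {1, 10} → SUM(qty * amount)=1940
  archived: ids {5, 7, 8, 9, 11, 12} → SUM(qty * amount)=6390
  paid: ids {2, 4} → SUM(qty * amount)=1701
  returned: ids {3, 6} → SUM(qty * amount)=3164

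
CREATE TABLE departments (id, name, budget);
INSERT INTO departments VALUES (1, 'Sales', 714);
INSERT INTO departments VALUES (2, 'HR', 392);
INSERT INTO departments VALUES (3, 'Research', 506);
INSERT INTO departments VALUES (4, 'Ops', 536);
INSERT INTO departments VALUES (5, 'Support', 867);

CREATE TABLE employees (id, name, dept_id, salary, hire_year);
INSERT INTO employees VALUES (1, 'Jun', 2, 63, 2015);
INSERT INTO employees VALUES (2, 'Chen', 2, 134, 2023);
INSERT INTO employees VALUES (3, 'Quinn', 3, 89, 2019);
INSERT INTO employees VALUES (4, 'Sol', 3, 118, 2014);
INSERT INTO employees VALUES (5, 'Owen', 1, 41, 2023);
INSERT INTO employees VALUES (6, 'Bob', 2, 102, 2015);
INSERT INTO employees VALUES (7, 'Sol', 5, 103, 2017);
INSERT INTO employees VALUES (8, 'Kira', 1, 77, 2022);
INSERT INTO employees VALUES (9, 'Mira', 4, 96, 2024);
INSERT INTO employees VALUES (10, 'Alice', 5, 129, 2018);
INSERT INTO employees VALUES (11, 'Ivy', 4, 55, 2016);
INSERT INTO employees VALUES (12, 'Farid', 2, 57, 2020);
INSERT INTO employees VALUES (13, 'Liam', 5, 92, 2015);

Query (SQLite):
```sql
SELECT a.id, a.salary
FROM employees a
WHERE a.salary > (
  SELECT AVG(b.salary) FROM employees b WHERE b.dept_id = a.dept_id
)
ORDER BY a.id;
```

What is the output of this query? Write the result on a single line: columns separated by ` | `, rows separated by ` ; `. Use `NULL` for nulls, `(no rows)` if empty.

2 | 134 ; 4 | 118 ; 6 | 102 ; 8 | 77 ; 9 | 96 ; 10 | 129

For each employees row a, compute AVG(salary) over rows sharing a.dept_id.
Keep row a if a.salary > that per-group AVG.
  dept_id=1: AVG(salary) = 59.0
  dept_id=2: AVG(salary) = 89.0
  dept_id=3: AVG(salary) = 103.5
  dept_id=4: AVG(salary) = 75.5
  dept_id=5: AVG(salary) = 108.0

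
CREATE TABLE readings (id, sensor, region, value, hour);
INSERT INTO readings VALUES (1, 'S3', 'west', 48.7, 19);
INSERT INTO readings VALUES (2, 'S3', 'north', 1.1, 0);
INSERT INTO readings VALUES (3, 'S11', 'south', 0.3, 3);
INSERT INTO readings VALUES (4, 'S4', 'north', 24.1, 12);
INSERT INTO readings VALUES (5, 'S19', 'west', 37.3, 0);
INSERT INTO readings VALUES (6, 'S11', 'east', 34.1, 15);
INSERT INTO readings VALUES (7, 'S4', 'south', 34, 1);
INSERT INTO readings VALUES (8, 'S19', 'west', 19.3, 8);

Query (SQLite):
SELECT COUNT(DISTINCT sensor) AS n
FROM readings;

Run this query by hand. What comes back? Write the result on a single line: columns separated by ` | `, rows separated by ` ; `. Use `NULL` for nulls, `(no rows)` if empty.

Count distinct non-NULL sensor values.

4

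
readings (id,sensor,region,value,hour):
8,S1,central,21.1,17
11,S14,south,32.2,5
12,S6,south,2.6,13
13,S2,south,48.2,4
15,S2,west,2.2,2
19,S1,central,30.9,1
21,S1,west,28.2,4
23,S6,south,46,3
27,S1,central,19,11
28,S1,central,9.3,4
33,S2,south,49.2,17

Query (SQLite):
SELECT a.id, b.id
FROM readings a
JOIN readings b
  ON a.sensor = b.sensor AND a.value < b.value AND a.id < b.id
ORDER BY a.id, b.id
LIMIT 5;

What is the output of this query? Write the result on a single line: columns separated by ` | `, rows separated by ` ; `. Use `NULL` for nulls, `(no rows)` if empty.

8 | 19 ; 8 | 21 ; 12 | 23 ; 13 | 33 ; 15 | 33

Pairs (a,b) with same sensor, a.value < b.value, a.id < b.id.
sensor groups: S1:{8,19,21,27,28} S14:{11} S2:{13,15,33} S6:{12,23}
Ordered by (a.id, b.id); first 5.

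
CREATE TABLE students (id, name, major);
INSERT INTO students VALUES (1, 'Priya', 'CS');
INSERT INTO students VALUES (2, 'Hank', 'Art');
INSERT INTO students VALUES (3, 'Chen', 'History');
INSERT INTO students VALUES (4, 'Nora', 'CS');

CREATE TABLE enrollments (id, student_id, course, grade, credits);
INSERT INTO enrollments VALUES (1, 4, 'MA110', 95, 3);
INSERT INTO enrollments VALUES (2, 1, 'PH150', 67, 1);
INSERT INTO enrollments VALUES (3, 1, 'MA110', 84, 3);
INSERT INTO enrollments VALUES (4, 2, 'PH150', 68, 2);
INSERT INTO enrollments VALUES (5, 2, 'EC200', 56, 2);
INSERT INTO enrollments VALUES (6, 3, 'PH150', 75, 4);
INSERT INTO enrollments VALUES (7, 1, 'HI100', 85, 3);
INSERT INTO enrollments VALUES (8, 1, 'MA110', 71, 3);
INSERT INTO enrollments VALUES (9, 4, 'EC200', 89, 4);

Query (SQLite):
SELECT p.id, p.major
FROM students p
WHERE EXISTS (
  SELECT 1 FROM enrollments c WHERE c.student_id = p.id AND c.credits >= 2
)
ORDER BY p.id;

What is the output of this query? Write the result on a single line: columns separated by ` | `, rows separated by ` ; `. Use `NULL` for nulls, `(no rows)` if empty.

For each students row, check whether any enrollments with matching student_id has credits >= 2.
Keep rows where that is true.

1 | CS ; 2 | Art ; 3 | History ; 4 | CS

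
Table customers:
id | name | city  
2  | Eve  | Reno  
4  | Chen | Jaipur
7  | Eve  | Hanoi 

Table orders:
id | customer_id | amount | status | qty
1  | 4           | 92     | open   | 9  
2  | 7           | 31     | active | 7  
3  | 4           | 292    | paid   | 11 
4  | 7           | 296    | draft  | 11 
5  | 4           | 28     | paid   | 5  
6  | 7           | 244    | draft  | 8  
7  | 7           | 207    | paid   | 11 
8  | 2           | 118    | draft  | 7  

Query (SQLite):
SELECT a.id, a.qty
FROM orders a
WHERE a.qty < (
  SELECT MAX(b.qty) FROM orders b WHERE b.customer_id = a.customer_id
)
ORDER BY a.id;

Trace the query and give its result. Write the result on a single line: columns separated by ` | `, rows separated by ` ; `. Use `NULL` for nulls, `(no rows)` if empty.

For each orders row a, compute MAX(qty) over rows sharing a.customer_id.
Keep row a if a.qty < that per-group MAX.
  customer_id=2: MAX(qty) = 7
  customer_id=4: MAX(qty) = 11
  customer_id=7: MAX(qty) = 11

1 | 9 ; 2 | 7 ; 5 | 5 ; 6 | 8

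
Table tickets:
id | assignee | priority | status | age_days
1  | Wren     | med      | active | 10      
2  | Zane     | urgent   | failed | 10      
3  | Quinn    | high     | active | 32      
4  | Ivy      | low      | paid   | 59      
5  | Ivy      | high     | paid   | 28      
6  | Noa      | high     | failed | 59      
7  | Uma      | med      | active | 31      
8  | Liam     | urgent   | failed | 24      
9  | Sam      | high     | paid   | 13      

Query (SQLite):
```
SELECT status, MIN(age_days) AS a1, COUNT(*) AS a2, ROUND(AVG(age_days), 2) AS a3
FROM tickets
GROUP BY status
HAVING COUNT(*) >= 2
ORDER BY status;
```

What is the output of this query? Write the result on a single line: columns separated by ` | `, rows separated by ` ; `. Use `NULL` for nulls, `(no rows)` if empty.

active | 10 | 3 | 24.33 ; failed | 10 | 3 | 31 ; paid | 13 | 3 | 33.33

Group tickets by status.
Per group compute: MIN(age_days), COUNT(*), ROUND(AVG(age_days), 2).
HAVING: drop groups with fewer than 2 rows.
  active: ids {1, 3, 7} → MIN(age_days)=10, COUNT(*)=3, ROUND(AVG(age_days), 2)=24.33
  failed: ids {2, 6, 8} → MIN(age_days)=10, COUNT(*)=3, ROUND(AVG(age_days), 2)=31
  paid: ids {4, 5, 9} → MIN(age_days)=13, COUNT(*)=3, ROUND(AVG(age_days), 2)=33.33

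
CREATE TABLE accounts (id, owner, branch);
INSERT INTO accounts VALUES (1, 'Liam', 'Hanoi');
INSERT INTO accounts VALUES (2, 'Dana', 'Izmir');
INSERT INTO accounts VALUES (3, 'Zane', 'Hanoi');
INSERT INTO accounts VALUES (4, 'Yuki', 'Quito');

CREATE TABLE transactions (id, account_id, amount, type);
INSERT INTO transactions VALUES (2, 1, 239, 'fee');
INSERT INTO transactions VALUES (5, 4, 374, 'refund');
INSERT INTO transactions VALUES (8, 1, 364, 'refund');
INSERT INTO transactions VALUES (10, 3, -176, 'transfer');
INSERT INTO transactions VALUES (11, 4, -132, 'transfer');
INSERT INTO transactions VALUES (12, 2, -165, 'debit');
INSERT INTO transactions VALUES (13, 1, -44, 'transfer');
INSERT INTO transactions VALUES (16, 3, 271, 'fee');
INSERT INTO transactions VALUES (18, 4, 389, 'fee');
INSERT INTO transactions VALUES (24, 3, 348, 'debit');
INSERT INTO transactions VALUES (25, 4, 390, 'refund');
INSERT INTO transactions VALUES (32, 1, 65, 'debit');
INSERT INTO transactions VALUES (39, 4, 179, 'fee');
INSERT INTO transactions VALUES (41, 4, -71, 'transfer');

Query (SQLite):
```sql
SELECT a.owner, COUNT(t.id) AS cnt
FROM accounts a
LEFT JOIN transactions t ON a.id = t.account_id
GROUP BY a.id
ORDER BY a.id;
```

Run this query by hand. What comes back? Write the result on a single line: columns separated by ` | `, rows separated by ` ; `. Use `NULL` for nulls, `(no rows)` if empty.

LEFT JOIN keeps every accounts row; unmatched ones get NULL for transactions columns.
Group by accounts.id and compute COUNT(t.id). COUNT(col) of an all-NULL group is 0.
  1: ids {2, 8, 13, 32} → COUNT(t.id)=4
  2: ids {12} → COUNT(t.id)=1
  3: ids {10, 16, 24} → COUNT(t.id)=3
  4: ids {5, 11, 18, 25, 39, 41} → COUNT(t.id)=6

Liam | 4 ; Dana | 1 ; Zane | 3 ; Yuki | 6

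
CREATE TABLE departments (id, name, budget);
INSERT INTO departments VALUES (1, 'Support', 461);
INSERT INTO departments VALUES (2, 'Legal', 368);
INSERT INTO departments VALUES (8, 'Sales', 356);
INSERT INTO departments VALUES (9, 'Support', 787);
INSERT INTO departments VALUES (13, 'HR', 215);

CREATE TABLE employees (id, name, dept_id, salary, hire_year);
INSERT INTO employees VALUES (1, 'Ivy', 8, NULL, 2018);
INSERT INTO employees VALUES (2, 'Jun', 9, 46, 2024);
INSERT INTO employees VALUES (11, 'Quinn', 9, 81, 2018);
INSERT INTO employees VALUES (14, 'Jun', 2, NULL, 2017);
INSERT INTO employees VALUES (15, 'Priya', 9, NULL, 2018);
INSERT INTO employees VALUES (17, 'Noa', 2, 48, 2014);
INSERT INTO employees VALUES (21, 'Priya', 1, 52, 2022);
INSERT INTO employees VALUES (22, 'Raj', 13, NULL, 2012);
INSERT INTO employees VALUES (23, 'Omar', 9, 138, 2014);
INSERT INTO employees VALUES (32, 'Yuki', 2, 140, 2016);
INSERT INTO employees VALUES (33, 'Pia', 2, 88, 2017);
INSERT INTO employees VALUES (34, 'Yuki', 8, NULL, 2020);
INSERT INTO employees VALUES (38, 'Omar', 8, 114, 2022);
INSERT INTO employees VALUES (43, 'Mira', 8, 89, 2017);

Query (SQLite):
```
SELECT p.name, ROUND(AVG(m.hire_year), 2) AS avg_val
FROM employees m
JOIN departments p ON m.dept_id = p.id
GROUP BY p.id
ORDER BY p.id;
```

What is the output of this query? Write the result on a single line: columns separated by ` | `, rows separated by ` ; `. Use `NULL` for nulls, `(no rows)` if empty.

Support | 2022 ; Legal | 2016 ; Sales | 2019.25 ; Support | 2018.5 ; HR | 2012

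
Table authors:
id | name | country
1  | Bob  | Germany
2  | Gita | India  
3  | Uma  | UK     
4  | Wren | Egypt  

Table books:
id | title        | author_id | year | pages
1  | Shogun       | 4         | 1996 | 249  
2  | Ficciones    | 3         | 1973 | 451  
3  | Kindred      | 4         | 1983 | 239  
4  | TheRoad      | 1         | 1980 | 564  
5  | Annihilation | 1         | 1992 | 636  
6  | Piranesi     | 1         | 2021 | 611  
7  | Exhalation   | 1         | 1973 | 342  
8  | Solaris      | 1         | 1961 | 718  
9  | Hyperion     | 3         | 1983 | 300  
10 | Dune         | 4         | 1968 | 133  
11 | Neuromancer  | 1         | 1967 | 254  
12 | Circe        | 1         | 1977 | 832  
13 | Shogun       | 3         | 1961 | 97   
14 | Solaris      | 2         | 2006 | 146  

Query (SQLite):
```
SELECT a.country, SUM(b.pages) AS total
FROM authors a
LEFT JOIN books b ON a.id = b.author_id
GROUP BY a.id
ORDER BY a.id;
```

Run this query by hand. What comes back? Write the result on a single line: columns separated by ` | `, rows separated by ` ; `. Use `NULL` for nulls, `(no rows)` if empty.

LEFT JOIN keeps every authors row; unmatched ones get NULL for books columns.
Group by authors.id and compute SUM(b.pages). SUM over an all-NULL group is NULL.
  1: ids {4, 5, 6, 7, 8, 11, 12} → SUM(b.pages)=3957
  2: ids {14} → SUM(b.pages)=146
  3: ids {2, 9, 13} → SUM(b.pages)=848
  4: ids {1, 3, 10} → SUM(b.pages)=621

Germany | 3957 ; India | 146 ; UK | 848 ; Egypt | 621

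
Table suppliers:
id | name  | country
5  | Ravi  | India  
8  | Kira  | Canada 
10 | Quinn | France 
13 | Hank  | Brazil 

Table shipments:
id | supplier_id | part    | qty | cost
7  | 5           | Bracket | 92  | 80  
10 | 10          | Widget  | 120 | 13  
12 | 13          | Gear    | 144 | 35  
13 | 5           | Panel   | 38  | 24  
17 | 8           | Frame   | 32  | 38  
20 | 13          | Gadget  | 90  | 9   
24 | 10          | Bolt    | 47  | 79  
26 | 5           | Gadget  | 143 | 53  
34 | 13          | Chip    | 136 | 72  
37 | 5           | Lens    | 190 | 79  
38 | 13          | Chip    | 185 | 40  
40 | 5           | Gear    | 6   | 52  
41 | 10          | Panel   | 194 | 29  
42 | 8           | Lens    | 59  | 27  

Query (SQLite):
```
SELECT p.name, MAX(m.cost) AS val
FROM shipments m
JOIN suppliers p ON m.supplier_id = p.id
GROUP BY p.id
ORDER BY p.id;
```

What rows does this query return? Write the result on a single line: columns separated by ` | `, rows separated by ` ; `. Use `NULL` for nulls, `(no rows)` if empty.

Join each shipments row to its suppliers via supplier_id.
Group joined rows by suppliers.id; compute MAX(m.cost) per group.
  5: ids {7, 13, 26, 37, 40} → MAX(m.cost)=80
  8: ids {17, 42} → MAX(m.cost)=38
  10: ids {10, 24, 41} → MAX(m.cost)=79
  13: ids {12, 20, 34, 38} → MAX(m.cost)=72

Ravi | 80 ; Kira | 38 ; Quinn | 79 ; Hank | 72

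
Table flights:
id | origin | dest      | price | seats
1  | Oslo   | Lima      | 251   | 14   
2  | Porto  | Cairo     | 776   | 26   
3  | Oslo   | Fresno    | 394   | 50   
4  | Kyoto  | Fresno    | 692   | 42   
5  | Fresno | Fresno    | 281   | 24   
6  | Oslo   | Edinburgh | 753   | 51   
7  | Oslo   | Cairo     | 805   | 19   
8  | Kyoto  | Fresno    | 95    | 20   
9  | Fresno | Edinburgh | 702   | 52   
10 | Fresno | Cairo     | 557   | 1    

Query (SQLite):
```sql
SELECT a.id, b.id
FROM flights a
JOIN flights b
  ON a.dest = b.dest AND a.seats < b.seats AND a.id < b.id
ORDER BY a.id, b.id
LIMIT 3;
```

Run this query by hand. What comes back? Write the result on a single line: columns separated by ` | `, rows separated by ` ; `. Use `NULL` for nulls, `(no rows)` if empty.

Pairs (a,b) with same dest, a.seats < b.seats, a.id < b.id.
dest groups: Cairo:{2,7,10} Edinburgh:{6,9} Fresno:{3,4,5,8} Lima:{1}
Ordered by (a.id, b.id); first 3.

6 | 9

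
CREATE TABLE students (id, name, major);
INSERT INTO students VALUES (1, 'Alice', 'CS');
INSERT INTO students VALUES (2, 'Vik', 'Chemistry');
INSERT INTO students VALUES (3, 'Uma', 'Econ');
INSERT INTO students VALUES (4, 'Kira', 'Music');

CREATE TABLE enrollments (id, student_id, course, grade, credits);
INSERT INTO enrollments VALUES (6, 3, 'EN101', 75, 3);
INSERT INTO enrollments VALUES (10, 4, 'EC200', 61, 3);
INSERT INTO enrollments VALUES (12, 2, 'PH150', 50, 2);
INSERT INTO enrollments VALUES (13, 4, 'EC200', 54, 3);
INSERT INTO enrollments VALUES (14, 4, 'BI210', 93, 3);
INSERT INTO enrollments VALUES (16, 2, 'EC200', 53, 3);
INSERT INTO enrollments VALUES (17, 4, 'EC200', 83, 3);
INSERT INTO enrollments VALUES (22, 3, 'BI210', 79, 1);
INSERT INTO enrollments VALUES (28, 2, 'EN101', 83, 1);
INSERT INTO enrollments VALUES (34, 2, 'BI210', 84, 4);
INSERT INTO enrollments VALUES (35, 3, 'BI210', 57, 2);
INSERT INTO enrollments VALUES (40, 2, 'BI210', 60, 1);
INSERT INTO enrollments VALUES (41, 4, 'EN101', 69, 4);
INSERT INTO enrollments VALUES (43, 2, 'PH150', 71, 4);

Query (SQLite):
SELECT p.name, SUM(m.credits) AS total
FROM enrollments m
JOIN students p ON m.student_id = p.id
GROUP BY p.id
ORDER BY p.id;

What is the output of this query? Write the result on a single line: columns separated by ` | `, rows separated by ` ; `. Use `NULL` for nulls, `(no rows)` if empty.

Vik | 15 ; Uma | 6 ; Kira | 16

Join each enrollments row to its students via student_id.
Group joined rows by students.id; compute SUM(m.credits) per group.
  2: ids {12, 16, 28, 34, 40, 43} → SUM(m.credits)=15
  3: ids {6, 22, 35} → SUM(m.credits)=6
  4: ids {10, 13, 14, 17, 41} → SUM(m.credits)=16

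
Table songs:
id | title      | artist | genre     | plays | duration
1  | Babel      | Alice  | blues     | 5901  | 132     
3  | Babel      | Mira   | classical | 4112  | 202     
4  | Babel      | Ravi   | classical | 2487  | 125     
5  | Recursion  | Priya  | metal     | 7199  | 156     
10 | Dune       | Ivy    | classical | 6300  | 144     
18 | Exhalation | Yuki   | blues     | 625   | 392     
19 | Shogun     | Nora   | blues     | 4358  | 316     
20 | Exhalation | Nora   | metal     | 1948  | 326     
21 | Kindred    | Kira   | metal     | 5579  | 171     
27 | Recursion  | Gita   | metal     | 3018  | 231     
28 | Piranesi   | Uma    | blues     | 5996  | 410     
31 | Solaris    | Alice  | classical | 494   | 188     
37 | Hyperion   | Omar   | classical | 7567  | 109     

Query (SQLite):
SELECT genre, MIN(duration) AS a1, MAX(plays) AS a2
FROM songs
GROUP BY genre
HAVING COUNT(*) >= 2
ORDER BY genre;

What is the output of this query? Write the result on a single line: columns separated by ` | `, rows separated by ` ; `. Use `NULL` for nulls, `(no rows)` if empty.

blues | 132 | 5996 ; classical | 109 | 7567 ; metal | 156 | 7199

Group songs by genre.
Per group compute: MIN(duration), MAX(plays).
HAVING: drop groups with fewer than 2 rows.
  blues: ids {1, 18, 19, 28} → MIN(duration)=132, MAX(plays)=5996
  classical: ids {3, 4, 10, 31, 37} → MIN(duration)=109, MAX(plays)=7567
  metal: ids {5, 20, 21, 27} → MIN(duration)=156, MAX(plays)=7199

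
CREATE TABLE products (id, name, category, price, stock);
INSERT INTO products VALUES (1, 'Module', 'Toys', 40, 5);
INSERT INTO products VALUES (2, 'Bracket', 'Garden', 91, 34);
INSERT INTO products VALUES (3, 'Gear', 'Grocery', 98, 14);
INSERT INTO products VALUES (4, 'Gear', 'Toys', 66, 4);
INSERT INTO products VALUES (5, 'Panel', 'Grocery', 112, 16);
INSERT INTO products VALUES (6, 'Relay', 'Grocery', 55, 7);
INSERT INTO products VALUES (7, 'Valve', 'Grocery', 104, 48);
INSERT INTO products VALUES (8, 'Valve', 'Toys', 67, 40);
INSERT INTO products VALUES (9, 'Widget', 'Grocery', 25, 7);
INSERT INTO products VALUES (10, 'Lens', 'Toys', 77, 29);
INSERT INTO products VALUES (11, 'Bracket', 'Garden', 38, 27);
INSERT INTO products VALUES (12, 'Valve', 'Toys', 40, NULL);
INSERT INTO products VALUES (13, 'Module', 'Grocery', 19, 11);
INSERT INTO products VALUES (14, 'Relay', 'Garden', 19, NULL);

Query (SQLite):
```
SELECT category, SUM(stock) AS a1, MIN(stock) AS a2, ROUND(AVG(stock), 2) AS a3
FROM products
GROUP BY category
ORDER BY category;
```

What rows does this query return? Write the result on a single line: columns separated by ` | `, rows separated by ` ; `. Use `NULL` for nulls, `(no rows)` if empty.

Group products by category.
Per group compute: SUM(stock), MIN(stock), ROUND(AVG(stock), 2).
  Garden: ids {2, 11, 14} → SUM(stock)=61, MIN(stock)=27, ROUND(AVG(stock), 2)=30.5
  Grocery: ids {3, 5, 6, 7, 9, 13} → SUM(stock)=103, MIN(stock)=7, ROUND(AVG(stock), 2)=17.17
  Toys: ids {1, 4, 8, 10, 12} → SUM(stock)=78, MIN(stock)=4, ROUND(AVG(stock), 2)=19.5

Garden | 61 | 27 | 30.5 ; Grocery | 103 | 7 | 17.17 ; Toys | 78 | 4 | 19.5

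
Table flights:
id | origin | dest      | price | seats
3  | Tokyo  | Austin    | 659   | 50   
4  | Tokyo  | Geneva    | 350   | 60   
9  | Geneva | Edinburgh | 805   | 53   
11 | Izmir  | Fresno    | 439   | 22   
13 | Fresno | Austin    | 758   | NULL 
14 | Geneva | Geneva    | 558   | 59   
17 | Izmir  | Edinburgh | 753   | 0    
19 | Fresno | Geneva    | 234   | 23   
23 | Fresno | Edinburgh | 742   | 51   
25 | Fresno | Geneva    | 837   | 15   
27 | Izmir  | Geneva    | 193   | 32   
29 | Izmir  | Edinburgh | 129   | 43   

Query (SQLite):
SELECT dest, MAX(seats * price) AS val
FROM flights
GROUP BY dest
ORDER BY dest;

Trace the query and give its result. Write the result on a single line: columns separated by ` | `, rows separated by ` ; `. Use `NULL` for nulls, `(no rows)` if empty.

Austin | 32950 ; Edinburgh | 42665 ; Fresno | 9658 ; Geneva | 32922

For each row compute seats * price.
Group by dest; take MAX of the expression per group.
  Austin: ids {3, 13} → MAX(seats * price)=32950
  Edinburgh: ids {9, 17, 23, 29} → MAX(seats * price)=42665
  Fresno: ids {11} → MAX(seats * price)=9658
  Geneva: ids {4, 14, 19, 25, 27} → MAX(seats * price)=32922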